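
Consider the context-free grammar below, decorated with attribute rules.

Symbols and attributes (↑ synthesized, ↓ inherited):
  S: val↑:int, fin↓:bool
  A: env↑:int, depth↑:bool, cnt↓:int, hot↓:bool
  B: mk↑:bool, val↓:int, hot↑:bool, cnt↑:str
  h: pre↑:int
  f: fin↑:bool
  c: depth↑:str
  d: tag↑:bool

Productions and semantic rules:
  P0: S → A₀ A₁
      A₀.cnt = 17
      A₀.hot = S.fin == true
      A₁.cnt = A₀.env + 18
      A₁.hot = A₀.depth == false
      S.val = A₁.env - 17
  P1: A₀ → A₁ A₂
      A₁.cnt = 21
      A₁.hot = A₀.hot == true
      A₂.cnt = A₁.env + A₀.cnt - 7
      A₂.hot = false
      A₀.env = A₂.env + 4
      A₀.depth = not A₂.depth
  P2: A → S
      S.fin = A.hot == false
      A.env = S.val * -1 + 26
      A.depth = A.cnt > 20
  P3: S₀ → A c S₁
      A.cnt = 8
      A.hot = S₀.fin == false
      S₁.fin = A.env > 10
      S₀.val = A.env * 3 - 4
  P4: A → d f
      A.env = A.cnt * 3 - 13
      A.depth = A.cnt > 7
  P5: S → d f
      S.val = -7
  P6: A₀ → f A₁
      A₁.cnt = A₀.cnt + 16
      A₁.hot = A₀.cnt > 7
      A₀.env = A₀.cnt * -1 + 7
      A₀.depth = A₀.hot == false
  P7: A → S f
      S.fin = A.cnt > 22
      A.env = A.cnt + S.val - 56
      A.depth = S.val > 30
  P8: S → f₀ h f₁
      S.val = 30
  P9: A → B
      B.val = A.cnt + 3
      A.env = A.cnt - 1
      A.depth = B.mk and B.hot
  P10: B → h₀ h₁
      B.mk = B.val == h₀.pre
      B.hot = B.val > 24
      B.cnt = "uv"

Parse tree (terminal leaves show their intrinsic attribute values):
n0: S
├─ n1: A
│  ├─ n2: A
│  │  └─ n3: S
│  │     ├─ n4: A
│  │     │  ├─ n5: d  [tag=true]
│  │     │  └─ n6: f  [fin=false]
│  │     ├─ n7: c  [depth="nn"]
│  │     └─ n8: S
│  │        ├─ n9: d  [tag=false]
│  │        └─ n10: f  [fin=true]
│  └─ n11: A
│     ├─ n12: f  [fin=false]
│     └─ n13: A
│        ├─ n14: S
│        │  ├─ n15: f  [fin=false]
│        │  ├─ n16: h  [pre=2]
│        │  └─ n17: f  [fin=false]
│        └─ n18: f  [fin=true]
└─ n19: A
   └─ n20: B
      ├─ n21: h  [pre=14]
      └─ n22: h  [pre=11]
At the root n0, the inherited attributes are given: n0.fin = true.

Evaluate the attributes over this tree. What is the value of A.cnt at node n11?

1. n0.fin = true  [given at root]
2. n1.cnt = 17  [17]
3. n1.hot = true  [S.fin == true]
4. n2.cnt = 21  [21]
5. n2.hot = true  [A₀.hot == true]
6. n3.fin = false  [A.hot == false]
7. n4.cnt = 8  [8]
8. n4.hot = true  [S₀.fin == false]
9. n5.tag = true  [terminal]
10. n6.fin = false  [terminal]
11. n4.env = 11  [A.cnt * 3 - 13]
12. n4.depth = true  [A.cnt > 7]
13. n7.depth = "nn"  [terminal]
14. n8.fin = true  [A.env > 10]
15. n9.tag = false  [terminal]
16. n10.fin = true  [terminal]
17. n8.val = -7  [-7]
18. n3.val = 29  [A.env * 3 - 4]
19. n2.env = -3  [S.val * -1 + 26]
20. n2.depth = true  [A.cnt > 20]
21. n11.cnt = 7  [A₁.env + A₀.cnt - 7]
22. n11.hot = false  [false]
23. n12.fin = false  [terminal]
24. n13.cnt = 23  [A₀.cnt + 16]
25. n13.hot = false  [A₀.cnt > 7]
26. n14.fin = true  [A.cnt > 22]
27. n15.fin = false  [terminal]
28. n16.pre = 2  [terminal]
29. n17.fin = false  [terminal]
30. n14.val = 30  [30]
31. n18.fin = true  [terminal]
32. n13.env = -3  [A.cnt + S.val - 56]
33. n13.depth = false  [S.val > 30]
34. n11.env = 0  [A₀.cnt * -1 + 7]
35. n11.depth = true  [A₀.hot == false]
36. n1.env = 4  [A₂.env + 4]
37. n1.depth = false  [not A₂.depth]
38. n19.cnt = 22  [A₀.env + 18]
39. n19.hot = true  [A₀.depth == false]
40. n20.val = 25  [A.cnt + 3]
41. n21.pre = 14  [terminal]
42. n22.pre = 11  [terminal]
43. n20.mk = false  [B.val == h₀.pre]
44. n20.hot = true  [B.val > 24]
45. n20.cnt = "uv"  ["uv"]
46. n19.env = 21  [A.cnt - 1]
47. n19.depth = false  [B.mk and B.hot]
48. n0.val = 4  [A₁.env - 17]

7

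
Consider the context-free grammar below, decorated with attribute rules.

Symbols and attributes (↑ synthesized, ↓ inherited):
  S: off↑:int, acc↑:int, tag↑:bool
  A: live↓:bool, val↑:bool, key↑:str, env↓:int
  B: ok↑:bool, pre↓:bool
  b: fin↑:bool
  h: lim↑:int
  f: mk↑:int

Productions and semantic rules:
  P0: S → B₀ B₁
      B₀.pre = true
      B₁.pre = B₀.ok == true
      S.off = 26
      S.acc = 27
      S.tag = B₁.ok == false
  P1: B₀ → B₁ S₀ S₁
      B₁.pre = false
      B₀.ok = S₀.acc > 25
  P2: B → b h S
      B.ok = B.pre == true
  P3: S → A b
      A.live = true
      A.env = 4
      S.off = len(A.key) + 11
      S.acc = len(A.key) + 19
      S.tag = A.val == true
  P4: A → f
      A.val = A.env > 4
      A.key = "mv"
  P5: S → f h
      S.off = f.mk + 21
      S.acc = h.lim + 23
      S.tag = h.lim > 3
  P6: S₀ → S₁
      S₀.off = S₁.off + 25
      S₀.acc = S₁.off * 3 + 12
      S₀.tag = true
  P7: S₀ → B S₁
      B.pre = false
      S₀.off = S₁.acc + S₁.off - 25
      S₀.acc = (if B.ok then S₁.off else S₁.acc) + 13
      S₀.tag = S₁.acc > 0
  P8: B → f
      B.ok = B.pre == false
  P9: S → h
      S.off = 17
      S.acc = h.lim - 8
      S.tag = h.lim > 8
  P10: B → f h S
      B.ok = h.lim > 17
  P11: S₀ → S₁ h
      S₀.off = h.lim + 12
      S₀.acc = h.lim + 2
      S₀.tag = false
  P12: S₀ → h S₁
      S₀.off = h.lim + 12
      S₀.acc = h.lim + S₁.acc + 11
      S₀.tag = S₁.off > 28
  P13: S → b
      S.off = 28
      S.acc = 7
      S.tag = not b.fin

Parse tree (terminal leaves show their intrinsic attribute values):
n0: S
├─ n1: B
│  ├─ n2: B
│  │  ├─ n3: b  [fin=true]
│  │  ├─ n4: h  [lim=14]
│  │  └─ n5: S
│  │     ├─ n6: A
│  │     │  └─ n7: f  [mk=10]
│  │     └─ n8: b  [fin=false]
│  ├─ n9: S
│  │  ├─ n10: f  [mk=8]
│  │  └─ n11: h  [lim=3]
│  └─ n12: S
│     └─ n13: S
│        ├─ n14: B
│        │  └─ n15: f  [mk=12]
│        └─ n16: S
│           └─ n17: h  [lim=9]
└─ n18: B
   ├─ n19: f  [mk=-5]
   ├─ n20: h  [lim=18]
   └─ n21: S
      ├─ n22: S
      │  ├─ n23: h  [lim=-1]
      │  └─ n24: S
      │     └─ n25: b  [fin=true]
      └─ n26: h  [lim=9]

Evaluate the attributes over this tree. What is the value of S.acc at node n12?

-9

1. n1.pre = true  [true]
2. n2.pre = false  [false]
3. n3.fin = true  [terminal]
4. n4.lim = 14  [terminal]
5. n6.live = true  [true]
6. n6.env = 4  [4]
7. n7.mk = 10  [terminal]
8. n6.val = false  [A.env > 4]
9. n6.key = "mv"  ["mv"]
10. n8.fin = false  [terminal]
11. n5.off = 13  [len(A.key) + 11]
12. n5.acc = 21  [len(A.key) + 19]
13. n5.tag = false  [A.val == true]
14. n2.ok = false  [B.pre == true]
15. n10.mk = 8  [terminal]
16. n11.lim = 3  [terminal]
17. n9.off = 29  [f.mk + 21]
18. n9.acc = 26  [h.lim + 23]
19. n9.tag = false  [h.lim > 3]
20. n14.pre = false  [false]
21. n15.mk = 12  [terminal]
22. n14.ok = true  [B.pre == false]
23. n17.lim = 9  [terminal]
24. n16.off = 17  [17]
25. n16.acc = 1  [h.lim - 8]
26. n16.tag = true  [h.lim > 8]
27. n13.off = -7  [S₁.acc + S₁.off - 25]
28. n13.acc = 30  [(if B.ok then S₁.off else S₁.acc) + 13]
29. n13.tag = true  [S₁.acc > 0]
30. n12.off = 18  [S₁.off + 25]
31. n12.acc = -9  [S₁.off * 3 + 12]
32. n12.tag = true  [true]
33. n1.ok = true  [S₀.acc > 25]
34. n18.pre = true  [B₀.ok == true]
35. n19.mk = -5  [terminal]
36. n20.lim = 18  [terminal]
37. n23.lim = -1  [terminal]
38. n25.fin = true  [terminal]
39. n24.off = 28  [28]
40. n24.acc = 7  [7]
41. n24.tag = false  [not b.fin]
42. n22.off = 11  [h.lim + 12]
43. n22.acc = 17  [h.lim + S₁.acc + 11]
44. n22.tag = false  [S₁.off > 28]
45. n26.lim = 9  [terminal]
46. n21.off = 21  [h.lim + 12]
47. n21.acc = 11  [h.lim + 2]
48. n21.tag = false  [false]
49. n18.ok = true  [h.lim > 17]
50. n0.off = 26  [26]
51. n0.acc = 27  [27]
52. n0.tag = false  [B₁.ok == false]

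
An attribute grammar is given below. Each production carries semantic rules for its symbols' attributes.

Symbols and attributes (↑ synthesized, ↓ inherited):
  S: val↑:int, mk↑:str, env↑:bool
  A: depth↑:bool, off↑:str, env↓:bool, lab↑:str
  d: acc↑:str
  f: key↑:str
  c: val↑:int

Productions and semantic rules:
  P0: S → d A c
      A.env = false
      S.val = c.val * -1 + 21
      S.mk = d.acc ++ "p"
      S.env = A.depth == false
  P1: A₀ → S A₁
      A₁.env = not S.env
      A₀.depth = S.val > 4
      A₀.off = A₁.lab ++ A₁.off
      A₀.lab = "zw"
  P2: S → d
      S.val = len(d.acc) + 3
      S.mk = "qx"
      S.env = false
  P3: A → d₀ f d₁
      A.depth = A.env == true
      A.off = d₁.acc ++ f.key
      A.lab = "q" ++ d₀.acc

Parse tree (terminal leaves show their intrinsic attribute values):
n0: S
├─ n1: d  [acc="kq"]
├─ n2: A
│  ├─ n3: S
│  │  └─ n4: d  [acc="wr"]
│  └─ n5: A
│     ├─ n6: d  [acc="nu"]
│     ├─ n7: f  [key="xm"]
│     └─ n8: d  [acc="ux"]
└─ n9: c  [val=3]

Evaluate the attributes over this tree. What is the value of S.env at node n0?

false

1. n1.acc = "kq"  [terminal]
2. n2.env = false  [false]
3. n4.acc = "wr"  [terminal]
4. n3.val = 5  [len(d.acc) + 3]
5. n3.mk = "qx"  ["qx"]
6. n3.env = false  [false]
7. n5.env = true  [not S.env]
8. n6.acc = "nu"  [terminal]
9. n7.key = "xm"  [terminal]
10. n8.acc = "ux"  [terminal]
11. n5.depth = true  [A.env == true]
12. n5.off = "uxxm"  [d₁.acc ++ f.key]
13. n5.lab = "qnu"  ["q" ++ d₀.acc]
14. n2.depth = true  [S.val > 4]
15. n2.off = "qnuuxxm"  [A₁.lab ++ A₁.off]
16. n2.lab = "zw"  ["zw"]
17. n9.val = 3  [terminal]
18. n0.val = 18  [c.val * -1 + 21]
19. n0.mk = "kqp"  [d.acc ++ "p"]
20. n0.env = false  [A.depth == false]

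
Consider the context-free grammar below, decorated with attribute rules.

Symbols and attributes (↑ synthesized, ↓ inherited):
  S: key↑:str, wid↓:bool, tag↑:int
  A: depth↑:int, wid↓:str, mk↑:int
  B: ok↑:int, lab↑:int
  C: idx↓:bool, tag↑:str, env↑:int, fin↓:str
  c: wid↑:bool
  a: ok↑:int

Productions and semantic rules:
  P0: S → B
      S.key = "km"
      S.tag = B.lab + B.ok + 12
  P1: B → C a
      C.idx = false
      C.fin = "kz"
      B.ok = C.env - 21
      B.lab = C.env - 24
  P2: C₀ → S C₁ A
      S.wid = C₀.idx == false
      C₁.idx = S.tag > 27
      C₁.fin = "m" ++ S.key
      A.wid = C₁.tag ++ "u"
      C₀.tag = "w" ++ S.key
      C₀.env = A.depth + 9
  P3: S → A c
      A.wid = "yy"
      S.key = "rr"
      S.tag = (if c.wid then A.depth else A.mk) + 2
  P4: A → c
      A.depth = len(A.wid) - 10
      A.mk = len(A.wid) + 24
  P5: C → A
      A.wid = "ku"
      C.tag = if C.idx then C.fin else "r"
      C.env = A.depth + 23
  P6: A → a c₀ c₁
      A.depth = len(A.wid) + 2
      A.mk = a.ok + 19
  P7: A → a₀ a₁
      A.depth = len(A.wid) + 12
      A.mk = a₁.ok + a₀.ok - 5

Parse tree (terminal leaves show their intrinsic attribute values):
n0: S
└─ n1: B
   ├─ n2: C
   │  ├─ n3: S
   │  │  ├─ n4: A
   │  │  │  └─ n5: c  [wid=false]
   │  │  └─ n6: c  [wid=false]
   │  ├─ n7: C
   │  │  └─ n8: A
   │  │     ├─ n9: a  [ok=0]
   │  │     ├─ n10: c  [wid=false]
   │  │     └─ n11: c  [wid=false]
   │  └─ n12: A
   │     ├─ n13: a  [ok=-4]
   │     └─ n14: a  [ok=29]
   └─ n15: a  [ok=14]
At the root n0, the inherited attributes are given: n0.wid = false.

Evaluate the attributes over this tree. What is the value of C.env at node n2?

25

1. n0.wid = false  [given at root]
2. n2.idx = false  [false]
3. n2.fin = "kz"  ["kz"]
4. n3.wid = true  [C₀.idx == false]
5. n4.wid = "yy"  ["yy"]
6. n5.wid = false  [terminal]
7. n4.depth = -8  [len(A.wid) - 10]
8. n4.mk = 26  [len(A.wid) + 24]
9. n6.wid = false  [terminal]
10. n3.key = "rr"  ["rr"]
11. n3.tag = 28  [(if c.wid then A.depth else A.mk) + 2]
12. n7.idx = true  [S.tag > 27]
13. n7.fin = "mrr"  ["m" ++ S.key]
14. n8.wid = "ku"  ["ku"]
15. n9.ok = 0  [terminal]
16. n10.wid = false  [terminal]
17. n11.wid = false  [terminal]
18. n8.depth = 4  [len(A.wid) + 2]
19. n8.mk = 19  [a.ok + 19]
20. n7.tag = "mrr"  [if C.idx then C.fin else "r"]
21. n7.env = 27  [A.depth + 23]
22. n12.wid = "mrru"  [C₁.tag ++ "u"]
23. n13.ok = -4  [terminal]
24. n14.ok = 29  [terminal]
25. n12.depth = 16  [len(A.wid) + 12]
26. n12.mk = 20  [a₁.ok + a₀.ok - 5]
27. n2.tag = "wrr"  ["w" ++ S.key]
28. n2.env = 25  [A.depth + 9]
29. n15.ok = 14  [terminal]
30. n1.ok = 4  [C.env - 21]
31. n1.lab = 1  [C.env - 24]
32. n0.key = "km"  ["km"]
33. n0.tag = 17  [B.lab + B.ok + 12]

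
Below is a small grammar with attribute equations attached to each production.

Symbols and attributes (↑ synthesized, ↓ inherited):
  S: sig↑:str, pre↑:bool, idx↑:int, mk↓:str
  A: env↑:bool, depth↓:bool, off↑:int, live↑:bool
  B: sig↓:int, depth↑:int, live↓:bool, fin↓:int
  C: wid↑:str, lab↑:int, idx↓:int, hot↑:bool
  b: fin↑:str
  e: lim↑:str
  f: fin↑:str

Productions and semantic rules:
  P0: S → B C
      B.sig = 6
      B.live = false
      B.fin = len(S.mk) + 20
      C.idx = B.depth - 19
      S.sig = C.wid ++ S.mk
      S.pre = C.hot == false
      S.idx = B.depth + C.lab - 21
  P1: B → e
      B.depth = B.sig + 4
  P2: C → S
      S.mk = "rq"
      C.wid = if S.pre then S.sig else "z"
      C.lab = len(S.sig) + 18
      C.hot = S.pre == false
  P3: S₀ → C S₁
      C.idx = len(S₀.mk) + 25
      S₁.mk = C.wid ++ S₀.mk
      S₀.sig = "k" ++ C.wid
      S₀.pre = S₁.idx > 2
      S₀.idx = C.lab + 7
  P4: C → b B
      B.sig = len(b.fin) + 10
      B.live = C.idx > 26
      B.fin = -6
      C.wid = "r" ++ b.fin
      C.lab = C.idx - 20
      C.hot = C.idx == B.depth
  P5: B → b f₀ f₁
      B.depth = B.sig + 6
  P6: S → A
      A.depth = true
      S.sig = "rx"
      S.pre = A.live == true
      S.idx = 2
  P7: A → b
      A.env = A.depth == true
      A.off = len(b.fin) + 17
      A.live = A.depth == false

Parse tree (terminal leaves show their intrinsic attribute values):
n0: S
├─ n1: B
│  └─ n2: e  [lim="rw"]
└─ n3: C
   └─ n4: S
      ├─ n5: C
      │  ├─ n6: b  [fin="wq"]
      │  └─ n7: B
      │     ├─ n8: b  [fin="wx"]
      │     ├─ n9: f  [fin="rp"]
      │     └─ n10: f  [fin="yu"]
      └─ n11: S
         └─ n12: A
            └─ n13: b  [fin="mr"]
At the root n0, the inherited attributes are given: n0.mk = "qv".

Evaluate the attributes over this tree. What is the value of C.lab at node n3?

22

1. n0.mk = "qv"  [given at root]
2. n1.sig = 6  [6]
3. n1.live = false  [false]
4. n1.fin = 22  [len(S.mk) + 20]
5. n2.lim = "rw"  [terminal]
6. n1.depth = 10  [B.sig + 4]
7. n3.idx = -9  [B.depth - 19]
8. n4.mk = "rq"  ["rq"]
9. n5.idx = 27  [len(S₀.mk) + 25]
10. n6.fin = "wq"  [terminal]
11. n7.sig = 12  [len(b.fin) + 10]
12. n7.live = true  [C.idx > 26]
13. n7.fin = -6  [-6]
14. n8.fin = "wx"  [terminal]
15. n9.fin = "rp"  [terminal]
16. n10.fin = "yu"  [terminal]
17. n7.depth = 18  [B.sig + 6]
18. n5.wid = "rwq"  ["r" ++ b.fin]
19. n5.lab = 7  [C.idx - 20]
20. n5.hot = false  [C.idx == B.depth]
21. n11.mk = "rwqrq"  [C.wid ++ S₀.mk]
22. n12.depth = true  [true]
23. n13.fin = "mr"  [terminal]
24. n12.env = true  [A.depth == true]
25. n12.off = 19  [len(b.fin) + 17]
26. n12.live = false  [A.depth == false]
27. n11.sig = "rx"  ["rx"]
28. n11.pre = false  [A.live == true]
29. n11.idx = 2  [2]
30. n4.sig = "krwq"  ["k" ++ C.wid]
31. n4.pre = false  [S₁.idx > 2]
32. n4.idx = 14  [C.lab + 7]
33. n3.wid = "z"  [if S.pre then S.sig else "z"]
34. n3.lab = 22  [len(S.sig) + 18]
35. n3.hot = true  [S.pre == false]
36. n0.sig = "zqv"  [C.wid ++ S.mk]
37. n0.pre = false  [C.hot == false]
38. n0.idx = 11  [B.depth + C.lab - 21]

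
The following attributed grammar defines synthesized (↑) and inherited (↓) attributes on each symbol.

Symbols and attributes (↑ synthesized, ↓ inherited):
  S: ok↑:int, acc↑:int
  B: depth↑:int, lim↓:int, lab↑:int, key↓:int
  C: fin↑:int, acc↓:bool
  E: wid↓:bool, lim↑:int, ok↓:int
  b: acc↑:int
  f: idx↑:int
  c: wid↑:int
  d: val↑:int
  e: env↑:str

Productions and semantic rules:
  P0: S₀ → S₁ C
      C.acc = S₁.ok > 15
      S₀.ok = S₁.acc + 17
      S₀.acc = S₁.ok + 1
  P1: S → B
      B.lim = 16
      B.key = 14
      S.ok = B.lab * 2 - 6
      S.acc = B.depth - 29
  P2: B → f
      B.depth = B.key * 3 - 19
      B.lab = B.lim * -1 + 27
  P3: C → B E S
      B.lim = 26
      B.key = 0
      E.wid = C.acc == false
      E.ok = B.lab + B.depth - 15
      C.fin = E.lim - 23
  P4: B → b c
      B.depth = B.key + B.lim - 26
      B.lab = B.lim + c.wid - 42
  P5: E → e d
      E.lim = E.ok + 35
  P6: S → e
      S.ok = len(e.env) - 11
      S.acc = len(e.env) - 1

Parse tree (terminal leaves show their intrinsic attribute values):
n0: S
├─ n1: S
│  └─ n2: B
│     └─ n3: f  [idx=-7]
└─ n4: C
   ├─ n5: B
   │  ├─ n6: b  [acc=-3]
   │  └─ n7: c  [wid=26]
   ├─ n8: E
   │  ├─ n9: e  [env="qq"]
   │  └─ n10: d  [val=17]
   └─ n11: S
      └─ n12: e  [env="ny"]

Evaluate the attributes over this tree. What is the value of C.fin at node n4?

7

1. n2.lim = 16  [16]
2. n2.key = 14  [14]
3. n3.idx = -7  [terminal]
4. n2.depth = 23  [B.key * 3 - 19]
5. n2.lab = 11  [B.lim * -1 + 27]
6. n1.ok = 16  [B.lab * 2 - 6]
7. n1.acc = -6  [B.depth - 29]
8. n4.acc = true  [S₁.ok > 15]
9. n5.lim = 26  [26]
10. n5.key = 0  [0]
11. n6.acc = -3  [terminal]
12. n7.wid = 26  [terminal]
13. n5.depth = 0  [B.key + B.lim - 26]
14. n5.lab = 10  [B.lim + c.wid - 42]
15. n8.wid = false  [C.acc == false]
16. n8.ok = -5  [B.lab + B.depth - 15]
17. n9.env = "qq"  [terminal]
18. n10.val = 17  [terminal]
19. n8.lim = 30  [E.ok + 35]
20. n12.env = "ny"  [terminal]
21. n11.ok = -9  [len(e.env) - 11]
22. n11.acc = 1  [len(e.env) - 1]
23. n4.fin = 7  [E.lim - 23]
24. n0.ok = 11  [S₁.acc + 17]
25. n0.acc = 17  [S₁.ok + 1]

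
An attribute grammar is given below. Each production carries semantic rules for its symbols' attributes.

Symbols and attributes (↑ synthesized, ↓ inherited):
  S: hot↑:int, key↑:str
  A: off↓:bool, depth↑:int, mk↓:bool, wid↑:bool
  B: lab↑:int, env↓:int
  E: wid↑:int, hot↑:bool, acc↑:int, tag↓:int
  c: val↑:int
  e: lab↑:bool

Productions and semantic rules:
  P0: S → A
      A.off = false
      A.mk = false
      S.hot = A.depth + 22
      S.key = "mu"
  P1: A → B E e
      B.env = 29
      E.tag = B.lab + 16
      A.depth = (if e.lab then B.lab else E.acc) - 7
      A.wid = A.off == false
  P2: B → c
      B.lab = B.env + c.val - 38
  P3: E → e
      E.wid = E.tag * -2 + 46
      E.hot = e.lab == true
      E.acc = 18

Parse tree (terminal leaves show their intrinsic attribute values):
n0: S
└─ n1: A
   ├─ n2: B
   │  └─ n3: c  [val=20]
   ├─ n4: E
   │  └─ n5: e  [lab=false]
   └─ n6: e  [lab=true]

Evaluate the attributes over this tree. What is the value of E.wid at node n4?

-8

1. n1.off = false  [false]
2. n1.mk = false  [false]
3. n2.env = 29  [29]
4. n3.val = 20  [terminal]
5. n2.lab = 11  [B.env + c.val - 38]
6. n4.tag = 27  [B.lab + 16]
7. n5.lab = false  [terminal]
8. n4.wid = -8  [E.tag * -2 + 46]
9. n4.hot = false  [e.lab == true]
10. n4.acc = 18  [18]
11. n6.lab = true  [terminal]
12. n1.depth = 4  [(if e.lab then B.lab else E.acc) - 7]
13. n1.wid = true  [A.off == false]
14. n0.hot = 26  [A.depth + 22]
15. n0.key = "mu"  ["mu"]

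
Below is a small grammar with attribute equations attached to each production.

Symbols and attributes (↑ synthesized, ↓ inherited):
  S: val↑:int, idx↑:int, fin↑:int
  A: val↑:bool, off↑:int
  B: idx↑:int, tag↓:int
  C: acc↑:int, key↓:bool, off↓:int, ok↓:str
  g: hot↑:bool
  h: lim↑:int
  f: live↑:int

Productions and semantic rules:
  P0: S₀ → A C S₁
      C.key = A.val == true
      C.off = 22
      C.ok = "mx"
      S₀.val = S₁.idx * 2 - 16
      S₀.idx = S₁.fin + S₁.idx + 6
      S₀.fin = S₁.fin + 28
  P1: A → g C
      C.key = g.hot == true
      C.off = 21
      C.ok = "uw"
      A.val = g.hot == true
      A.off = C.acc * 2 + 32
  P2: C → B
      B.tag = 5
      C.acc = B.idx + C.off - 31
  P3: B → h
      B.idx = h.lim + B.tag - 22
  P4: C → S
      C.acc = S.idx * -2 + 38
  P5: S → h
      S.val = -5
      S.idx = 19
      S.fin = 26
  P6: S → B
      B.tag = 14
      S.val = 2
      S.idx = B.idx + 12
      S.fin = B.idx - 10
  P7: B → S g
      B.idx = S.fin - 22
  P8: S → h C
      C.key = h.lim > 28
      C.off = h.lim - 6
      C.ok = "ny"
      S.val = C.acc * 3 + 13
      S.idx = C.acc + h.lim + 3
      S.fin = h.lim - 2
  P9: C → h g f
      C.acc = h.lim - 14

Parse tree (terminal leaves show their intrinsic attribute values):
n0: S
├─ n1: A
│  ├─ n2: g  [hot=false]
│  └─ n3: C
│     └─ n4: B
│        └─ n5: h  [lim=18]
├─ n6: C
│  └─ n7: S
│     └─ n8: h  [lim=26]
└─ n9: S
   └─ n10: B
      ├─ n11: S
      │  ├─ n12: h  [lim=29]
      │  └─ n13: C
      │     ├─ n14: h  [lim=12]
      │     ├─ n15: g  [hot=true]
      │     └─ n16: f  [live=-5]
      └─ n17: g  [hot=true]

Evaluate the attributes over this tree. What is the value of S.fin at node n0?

23

1. n2.hot = false  [terminal]
2. n3.key = false  [g.hot == true]
3. n3.off = 21  [21]
4. n3.ok = "uw"  ["uw"]
5. n4.tag = 5  [5]
6. n5.lim = 18  [terminal]
7. n4.idx = 1  [h.lim + B.tag - 22]
8. n3.acc = -9  [B.idx + C.off - 31]
9. n1.val = false  [g.hot == true]
10. n1.off = 14  [C.acc * 2 + 32]
11. n6.key = false  [A.val == true]
12. n6.off = 22  [22]
13. n6.ok = "mx"  ["mx"]
14. n8.lim = 26  [terminal]
15. n7.val = -5  [-5]
16. n7.idx = 19  [19]
17. n7.fin = 26  [26]
18. n6.acc = 0  [S.idx * -2 + 38]
19. n10.tag = 14  [14]
20. n12.lim = 29  [terminal]
21. n13.key = true  [h.lim > 28]
22. n13.off = 23  [h.lim - 6]
23. n13.ok = "ny"  ["ny"]
24. n14.lim = 12  [terminal]
25. n15.hot = true  [terminal]
26. n16.live = -5  [terminal]
27. n13.acc = -2  [h.lim - 14]
28. n11.val = 7  [C.acc * 3 + 13]
29. n11.idx = 30  [C.acc + h.lim + 3]
30. n11.fin = 27  [h.lim - 2]
31. n17.hot = true  [terminal]
32. n10.idx = 5  [S.fin - 22]
33. n9.val = 2  [2]
34. n9.idx = 17  [B.idx + 12]
35. n9.fin = -5  [B.idx - 10]
36. n0.val = 18  [S₁.idx * 2 - 16]
37. n0.idx = 18  [S₁.fin + S₁.idx + 6]
38. n0.fin = 23  [S₁.fin + 28]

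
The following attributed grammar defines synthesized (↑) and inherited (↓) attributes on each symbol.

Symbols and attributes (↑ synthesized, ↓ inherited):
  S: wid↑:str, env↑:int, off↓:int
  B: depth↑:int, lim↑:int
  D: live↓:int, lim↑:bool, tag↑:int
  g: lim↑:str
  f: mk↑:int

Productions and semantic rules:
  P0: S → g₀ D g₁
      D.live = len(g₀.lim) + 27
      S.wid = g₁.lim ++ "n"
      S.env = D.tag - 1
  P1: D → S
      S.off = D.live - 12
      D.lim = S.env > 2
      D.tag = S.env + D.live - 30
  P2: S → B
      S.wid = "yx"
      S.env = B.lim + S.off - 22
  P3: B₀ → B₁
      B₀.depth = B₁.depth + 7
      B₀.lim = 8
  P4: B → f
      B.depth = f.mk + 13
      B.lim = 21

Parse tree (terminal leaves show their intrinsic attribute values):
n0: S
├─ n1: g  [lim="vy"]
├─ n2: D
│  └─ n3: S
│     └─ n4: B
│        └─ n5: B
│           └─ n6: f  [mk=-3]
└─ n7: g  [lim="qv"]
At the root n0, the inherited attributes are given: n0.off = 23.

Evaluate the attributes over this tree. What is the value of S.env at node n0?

1. n0.off = 23  [given at root]
2. n1.lim = "vy"  [terminal]
3. n2.live = 29  [len(g₀.lim) + 27]
4. n3.off = 17  [D.live - 12]
5. n6.mk = -3  [terminal]
6. n5.depth = 10  [f.mk + 13]
7. n5.lim = 21  [21]
8. n4.depth = 17  [B₁.depth + 7]
9. n4.lim = 8  [8]
10. n3.wid = "yx"  ["yx"]
11. n3.env = 3  [B.lim + S.off - 22]
12. n2.lim = true  [S.env > 2]
13. n2.tag = 2  [S.env + D.live - 30]
14. n7.lim = "qv"  [terminal]
15. n0.wid = "qvn"  [g₁.lim ++ "n"]
16. n0.env = 1  [D.tag - 1]

1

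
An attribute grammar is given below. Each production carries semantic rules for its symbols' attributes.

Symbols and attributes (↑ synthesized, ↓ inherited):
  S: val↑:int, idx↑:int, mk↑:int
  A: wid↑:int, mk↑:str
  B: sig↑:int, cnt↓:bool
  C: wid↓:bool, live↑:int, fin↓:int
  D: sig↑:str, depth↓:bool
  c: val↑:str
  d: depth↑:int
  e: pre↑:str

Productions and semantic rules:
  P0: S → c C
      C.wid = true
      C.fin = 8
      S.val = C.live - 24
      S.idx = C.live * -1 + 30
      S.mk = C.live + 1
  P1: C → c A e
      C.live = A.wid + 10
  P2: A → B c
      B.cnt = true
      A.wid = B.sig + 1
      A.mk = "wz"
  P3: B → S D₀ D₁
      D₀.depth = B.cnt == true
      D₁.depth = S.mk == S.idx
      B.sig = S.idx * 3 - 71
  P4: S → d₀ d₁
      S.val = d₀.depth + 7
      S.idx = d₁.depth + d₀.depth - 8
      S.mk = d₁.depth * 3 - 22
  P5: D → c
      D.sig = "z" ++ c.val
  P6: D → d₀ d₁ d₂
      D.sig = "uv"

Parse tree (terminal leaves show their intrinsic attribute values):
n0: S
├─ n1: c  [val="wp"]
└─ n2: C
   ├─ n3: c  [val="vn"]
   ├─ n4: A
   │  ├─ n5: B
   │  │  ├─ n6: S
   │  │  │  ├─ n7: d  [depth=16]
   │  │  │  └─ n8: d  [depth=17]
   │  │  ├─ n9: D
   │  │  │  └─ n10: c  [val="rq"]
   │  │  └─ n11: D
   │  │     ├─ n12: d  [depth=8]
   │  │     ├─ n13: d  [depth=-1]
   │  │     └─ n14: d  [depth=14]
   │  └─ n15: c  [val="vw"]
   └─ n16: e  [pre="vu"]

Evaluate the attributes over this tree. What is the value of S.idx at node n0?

1. n1.val = "wp"  [terminal]
2. n2.wid = true  [true]
3. n2.fin = 8  [8]
4. n3.val = "vn"  [terminal]
5. n5.cnt = true  [true]
6. n7.depth = 16  [terminal]
7. n8.depth = 17  [terminal]
8. n6.val = 23  [d₀.depth + 7]
9. n6.idx = 25  [d₁.depth + d₀.depth - 8]
10. n6.mk = 29  [d₁.depth * 3 - 22]
11. n9.depth = true  [B.cnt == true]
12. n10.val = "rq"  [terminal]
13. n9.sig = "zrq"  ["z" ++ c.val]
14. n11.depth = false  [S.mk == S.idx]
15. n12.depth = 8  [terminal]
16. n13.depth = -1  [terminal]
17. n14.depth = 14  [terminal]
18. n11.sig = "uv"  ["uv"]
19. n5.sig = 4  [S.idx * 3 - 71]
20. n15.val = "vw"  [terminal]
21. n4.wid = 5  [B.sig + 1]
22. n4.mk = "wz"  ["wz"]
23. n16.pre = "vu"  [terminal]
24. n2.live = 15  [A.wid + 10]
25. n0.val = -9  [C.live - 24]
26. n0.idx = 15  [C.live * -1 + 30]
27. n0.mk = 16  [C.live + 1]

15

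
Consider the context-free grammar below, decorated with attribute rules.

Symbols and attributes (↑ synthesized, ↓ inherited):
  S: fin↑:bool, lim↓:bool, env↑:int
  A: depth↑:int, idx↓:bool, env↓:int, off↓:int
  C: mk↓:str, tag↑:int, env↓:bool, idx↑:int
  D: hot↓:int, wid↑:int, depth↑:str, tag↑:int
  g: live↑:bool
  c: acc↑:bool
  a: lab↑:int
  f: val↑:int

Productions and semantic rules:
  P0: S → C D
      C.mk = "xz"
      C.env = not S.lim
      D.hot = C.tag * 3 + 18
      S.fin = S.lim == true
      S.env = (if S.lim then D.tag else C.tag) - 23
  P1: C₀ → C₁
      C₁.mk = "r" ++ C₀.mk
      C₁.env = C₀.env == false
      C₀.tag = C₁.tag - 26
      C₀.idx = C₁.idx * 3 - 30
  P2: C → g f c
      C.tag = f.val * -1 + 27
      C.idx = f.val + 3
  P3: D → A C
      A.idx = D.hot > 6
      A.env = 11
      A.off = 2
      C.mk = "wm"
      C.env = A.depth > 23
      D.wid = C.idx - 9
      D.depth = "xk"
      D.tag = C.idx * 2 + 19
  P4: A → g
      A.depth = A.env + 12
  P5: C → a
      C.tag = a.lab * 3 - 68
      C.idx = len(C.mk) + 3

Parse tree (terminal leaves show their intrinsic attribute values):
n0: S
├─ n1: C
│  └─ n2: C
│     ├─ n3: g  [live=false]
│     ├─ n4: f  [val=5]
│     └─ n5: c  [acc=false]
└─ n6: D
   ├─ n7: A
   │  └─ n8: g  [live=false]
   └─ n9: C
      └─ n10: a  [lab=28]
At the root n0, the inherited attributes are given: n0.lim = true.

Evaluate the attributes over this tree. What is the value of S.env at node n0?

1. n0.lim = true  [given at root]
2. n1.mk = "xz"  ["xz"]
3. n1.env = false  [not S.lim]
4. n2.mk = "rxz"  ["r" ++ C₀.mk]
5. n2.env = true  [C₀.env == false]
6. n3.live = false  [terminal]
7. n4.val = 5  [terminal]
8. n5.acc = false  [terminal]
9. n2.tag = 22  [f.val * -1 + 27]
10. n2.idx = 8  [f.val + 3]
11. n1.tag = -4  [C₁.tag - 26]
12. n1.idx = -6  [C₁.idx * 3 - 30]
13. n6.hot = 6  [C.tag * 3 + 18]
14. n7.idx = false  [D.hot > 6]
15. n7.env = 11  [11]
16. n7.off = 2  [2]
17. n8.live = false  [terminal]
18. n7.depth = 23  [A.env + 12]
19. n9.mk = "wm"  ["wm"]
20. n9.env = false  [A.depth > 23]
21. n10.lab = 28  [terminal]
22. n9.tag = 16  [a.lab * 3 - 68]
23. n9.idx = 5  [len(C.mk) + 3]
24. n6.wid = -4  [C.idx - 9]
25. n6.depth = "xk"  ["xk"]
26. n6.tag = 29  [C.idx * 2 + 19]
27. n0.fin = true  [S.lim == true]
28. n0.env = 6  [(if S.lim then D.tag else C.tag) - 23]

6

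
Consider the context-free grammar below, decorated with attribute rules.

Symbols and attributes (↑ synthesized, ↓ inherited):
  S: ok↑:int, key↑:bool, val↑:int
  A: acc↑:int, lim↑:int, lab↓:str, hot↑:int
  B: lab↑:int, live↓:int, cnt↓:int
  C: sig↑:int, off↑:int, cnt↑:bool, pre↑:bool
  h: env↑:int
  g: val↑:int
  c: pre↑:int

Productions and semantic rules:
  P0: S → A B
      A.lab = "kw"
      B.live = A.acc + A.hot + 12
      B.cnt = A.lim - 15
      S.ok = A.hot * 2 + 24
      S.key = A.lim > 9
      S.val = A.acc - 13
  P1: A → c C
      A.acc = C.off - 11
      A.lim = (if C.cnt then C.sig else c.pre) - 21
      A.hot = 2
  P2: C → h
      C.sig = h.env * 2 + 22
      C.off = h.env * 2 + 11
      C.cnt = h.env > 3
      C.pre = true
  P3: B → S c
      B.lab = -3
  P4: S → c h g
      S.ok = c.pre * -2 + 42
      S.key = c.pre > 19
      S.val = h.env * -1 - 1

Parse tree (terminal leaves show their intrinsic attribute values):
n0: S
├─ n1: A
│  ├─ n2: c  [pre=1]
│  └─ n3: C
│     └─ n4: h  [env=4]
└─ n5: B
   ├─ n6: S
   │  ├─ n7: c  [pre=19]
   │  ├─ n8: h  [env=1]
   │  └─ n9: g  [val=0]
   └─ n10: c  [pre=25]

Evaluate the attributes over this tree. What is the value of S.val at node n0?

-5

1. n1.lab = "kw"  ["kw"]
2. n2.pre = 1  [terminal]
3. n4.env = 4  [terminal]
4. n3.sig = 30  [h.env * 2 + 22]
5. n3.off = 19  [h.env * 2 + 11]
6. n3.cnt = true  [h.env > 3]
7. n3.pre = true  [true]
8. n1.acc = 8  [C.off - 11]
9. n1.lim = 9  [(if C.cnt then C.sig else c.pre) - 21]
10. n1.hot = 2  [2]
11. n5.live = 22  [A.acc + A.hot + 12]
12. n5.cnt = -6  [A.lim - 15]
13. n7.pre = 19  [terminal]
14. n8.env = 1  [terminal]
15. n9.val = 0  [terminal]
16. n6.ok = 4  [c.pre * -2 + 42]
17. n6.key = false  [c.pre > 19]
18. n6.val = -2  [h.env * -1 - 1]
19. n10.pre = 25  [terminal]
20. n5.lab = -3  [-3]
21. n0.ok = 28  [A.hot * 2 + 24]
22. n0.key = false  [A.lim > 9]
23. n0.val = -5  [A.acc - 13]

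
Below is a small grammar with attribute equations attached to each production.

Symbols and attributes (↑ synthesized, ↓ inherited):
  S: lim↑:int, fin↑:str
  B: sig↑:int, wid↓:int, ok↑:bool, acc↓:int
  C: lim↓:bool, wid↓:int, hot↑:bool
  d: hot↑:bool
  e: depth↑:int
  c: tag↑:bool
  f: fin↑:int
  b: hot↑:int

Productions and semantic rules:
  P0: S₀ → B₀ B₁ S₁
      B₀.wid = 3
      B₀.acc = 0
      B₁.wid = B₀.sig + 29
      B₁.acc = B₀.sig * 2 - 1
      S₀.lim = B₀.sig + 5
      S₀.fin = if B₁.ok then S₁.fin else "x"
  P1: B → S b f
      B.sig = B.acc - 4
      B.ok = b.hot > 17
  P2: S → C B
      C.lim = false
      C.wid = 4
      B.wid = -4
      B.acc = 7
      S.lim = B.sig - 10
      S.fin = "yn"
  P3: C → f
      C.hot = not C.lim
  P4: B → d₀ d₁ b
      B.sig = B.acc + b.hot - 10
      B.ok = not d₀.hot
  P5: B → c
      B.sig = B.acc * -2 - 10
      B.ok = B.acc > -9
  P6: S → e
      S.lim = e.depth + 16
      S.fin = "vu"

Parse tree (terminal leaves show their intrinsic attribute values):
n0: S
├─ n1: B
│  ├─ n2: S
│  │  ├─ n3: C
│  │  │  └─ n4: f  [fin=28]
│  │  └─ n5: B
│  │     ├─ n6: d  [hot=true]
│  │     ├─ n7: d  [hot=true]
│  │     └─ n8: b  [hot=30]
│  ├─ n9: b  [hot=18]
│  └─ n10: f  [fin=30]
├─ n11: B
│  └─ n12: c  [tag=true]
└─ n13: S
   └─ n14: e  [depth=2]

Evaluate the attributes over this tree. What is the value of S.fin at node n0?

"x"

1. n1.wid = 3  [3]
2. n1.acc = 0  [0]
3. n3.lim = false  [false]
4. n3.wid = 4  [4]
5. n4.fin = 28  [terminal]
6. n3.hot = true  [not C.lim]
7. n5.wid = -4  [-4]
8. n5.acc = 7  [7]
9. n6.hot = true  [terminal]
10. n7.hot = true  [terminal]
11. n8.hot = 30  [terminal]
12. n5.sig = 27  [B.acc + b.hot - 10]
13. n5.ok = false  [not d₀.hot]
14. n2.lim = 17  [B.sig - 10]
15. n2.fin = "yn"  ["yn"]
16. n9.hot = 18  [terminal]
17. n10.fin = 30  [terminal]
18. n1.sig = -4  [B.acc - 4]
19. n1.ok = true  [b.hot > 17]
20. n11.wid = 25  [B₀.sig + 29]
21. n11.acc = -9  [B₀.sig * 2 - 1]
22. n12.tag = true  [terminal]
23. n11.sig = 8  [B.acc * -2 - 10]
24. n11.ok = false  [B.acc > -9]
25. n14.depth = 2  [terminal]
26. n13.lim = 18  [e.depth + 16]
27. n13.fin = "vu"  ["vu"]
28. n0.lim = 1  [B₀.sig + 5]
29. n0.fin = "x"  [if B₁.ok then S₁.fin else "x"]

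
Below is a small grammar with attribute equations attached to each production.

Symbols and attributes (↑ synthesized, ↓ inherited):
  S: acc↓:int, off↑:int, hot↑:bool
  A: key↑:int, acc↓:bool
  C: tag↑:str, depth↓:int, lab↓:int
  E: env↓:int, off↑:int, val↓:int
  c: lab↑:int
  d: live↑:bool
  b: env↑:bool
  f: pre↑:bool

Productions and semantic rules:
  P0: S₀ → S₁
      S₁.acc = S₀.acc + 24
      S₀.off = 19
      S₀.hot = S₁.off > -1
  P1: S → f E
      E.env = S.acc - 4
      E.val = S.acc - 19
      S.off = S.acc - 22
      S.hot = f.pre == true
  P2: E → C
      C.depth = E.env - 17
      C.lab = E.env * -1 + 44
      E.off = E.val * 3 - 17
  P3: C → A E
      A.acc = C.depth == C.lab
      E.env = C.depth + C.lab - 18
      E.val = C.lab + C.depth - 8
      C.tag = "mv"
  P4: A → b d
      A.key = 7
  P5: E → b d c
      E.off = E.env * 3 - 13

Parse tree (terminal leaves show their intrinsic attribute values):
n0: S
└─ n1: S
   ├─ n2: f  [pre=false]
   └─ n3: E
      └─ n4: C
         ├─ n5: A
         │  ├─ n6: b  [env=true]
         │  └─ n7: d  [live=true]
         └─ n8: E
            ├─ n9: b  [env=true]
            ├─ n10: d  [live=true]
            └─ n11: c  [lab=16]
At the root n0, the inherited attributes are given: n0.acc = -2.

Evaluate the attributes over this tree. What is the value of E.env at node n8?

1. n0.acc = -2  [given at root]
2. n1.acc = 22  [S₀.acc + 24]
3. n2.pre = false  [terminal]
4. n3.env = 18  [S.acc - 4]
5. n3.val = 3  [S.acc - 19]
6. n4.depth = 1  [E.env - 17]
7. n4.lab = 26  [E.env * -1 + 44]
8. n5.acc = false  [C.depth == C.lab]
9. n6.env = true  [terminal]
10. n7.live = true  [terminal]
11. n5.key = 7  [7]
12. n8.env = 9  [C.depth + C.lab - 18]
13. n8.val = 19  [C.lab + C.depth - 8]
14. n9.env = true  [terminal]
15. n10.live = true  [terminal]
16. n11.lab = 16  [terminal]
17. n8.off = 14  [E.env * 3 - 13]
18. n4.tag = "mv"  ["mv"]
19. n3.off = -8  [E.val * 3 - 17]
20. n1.off = 0  [S.acc - 22]
21. n1.hot = false  [f.pre == true]
22. n0.off = 19  [19]
23. n0.hot = true  [S₁.off > -1]

9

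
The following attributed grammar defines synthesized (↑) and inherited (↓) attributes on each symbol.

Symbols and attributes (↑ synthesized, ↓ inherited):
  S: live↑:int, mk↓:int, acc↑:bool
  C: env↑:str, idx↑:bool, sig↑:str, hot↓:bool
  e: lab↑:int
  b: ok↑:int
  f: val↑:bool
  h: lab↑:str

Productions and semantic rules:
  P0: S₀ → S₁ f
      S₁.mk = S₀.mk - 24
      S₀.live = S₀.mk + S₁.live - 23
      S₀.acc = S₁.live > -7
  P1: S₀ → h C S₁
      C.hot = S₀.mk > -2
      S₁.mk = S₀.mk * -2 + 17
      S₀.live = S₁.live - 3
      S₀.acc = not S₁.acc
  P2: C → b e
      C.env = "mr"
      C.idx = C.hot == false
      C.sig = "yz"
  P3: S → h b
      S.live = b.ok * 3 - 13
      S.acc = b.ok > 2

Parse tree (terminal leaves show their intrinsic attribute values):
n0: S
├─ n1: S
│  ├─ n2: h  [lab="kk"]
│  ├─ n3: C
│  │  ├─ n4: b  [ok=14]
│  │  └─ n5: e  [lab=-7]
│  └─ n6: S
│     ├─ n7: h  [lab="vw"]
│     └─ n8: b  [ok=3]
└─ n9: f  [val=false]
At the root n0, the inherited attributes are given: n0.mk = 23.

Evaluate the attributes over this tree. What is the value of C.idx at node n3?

1. n0.mk = 23  [given at root]
2. n1.mk = -1  [S₀.mk - 24]
3. n2.lab = "kk"  [terminal]
4. n3.hot = true  [S₀.mk > -2]
5. n4.ok = 14  [terminal]
6. n5.lab = -7  [terminal]
7. n3.env = "mr"  ["mr"]
8. n3.idx = false  [C.hot == false]
9. n3.sig = "yz"  ["yz"]
10. n6.mk = 19  [S₀.mk * -2 + 17]
11. n7.lab = "vw"  [terminal]
12. n8.ok = 3  [terminal]
13. n6.live = -4  [b.ok * 3 - 13]
14. n6.acc = true  [b.ok > 2]
15. n1.live = -7  [S₁.live - 3]
16. n1.acc = false  [not S₁.acc]
17. n9.val = false  [terminal]
18. n0.live = -7  [S₀.mk + S₁.live - 23]
19. n0.acc = false  [S₁.live > -7]

false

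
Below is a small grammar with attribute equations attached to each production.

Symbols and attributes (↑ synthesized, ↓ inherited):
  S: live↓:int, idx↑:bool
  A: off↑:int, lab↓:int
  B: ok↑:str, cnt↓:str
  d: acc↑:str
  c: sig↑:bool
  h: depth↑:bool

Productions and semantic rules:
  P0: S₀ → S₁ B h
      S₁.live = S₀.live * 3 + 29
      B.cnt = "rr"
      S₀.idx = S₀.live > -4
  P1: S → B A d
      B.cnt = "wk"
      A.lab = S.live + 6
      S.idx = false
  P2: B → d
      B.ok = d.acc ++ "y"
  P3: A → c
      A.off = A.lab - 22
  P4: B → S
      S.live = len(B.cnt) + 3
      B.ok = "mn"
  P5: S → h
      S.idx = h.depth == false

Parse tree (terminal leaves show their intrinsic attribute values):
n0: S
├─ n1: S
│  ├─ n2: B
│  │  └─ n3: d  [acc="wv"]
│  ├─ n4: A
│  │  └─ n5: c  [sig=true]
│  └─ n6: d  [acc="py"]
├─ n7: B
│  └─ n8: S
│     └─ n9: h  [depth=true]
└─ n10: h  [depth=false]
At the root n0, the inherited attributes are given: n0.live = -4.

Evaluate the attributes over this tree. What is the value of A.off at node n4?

1

1. n0.live = -4  [given at root]
2. n1.live = 17  [S₀.live * 3 + 29]
3. n2.cnt = "wk"  ["wk"]
4. n3.acc = "wv"  [terminal]
5. n2.ok = "wvy"  [d.acc ++ "y"]
6. n4.lab = 23  [S.live + 6]
7. n5.sig = true  [terminal]
8. n4.off = 1  [A.lab - 22]
9. n6.acc = "py"  [terminal]
10. n1.idx = false  [false]
11. n7.cnt = "rr"  ["rr"]
12. n8.live = 5  [len(B.cnt) + 3]
13. n9.depth = true  [terminal]
14. n8.idx = false  [h.depth == false]
15. n7.ok = "mn"  ["mn"]
16. n10.depth = false  [terminal]
17. n0.idx = false  [S₀.live > -4]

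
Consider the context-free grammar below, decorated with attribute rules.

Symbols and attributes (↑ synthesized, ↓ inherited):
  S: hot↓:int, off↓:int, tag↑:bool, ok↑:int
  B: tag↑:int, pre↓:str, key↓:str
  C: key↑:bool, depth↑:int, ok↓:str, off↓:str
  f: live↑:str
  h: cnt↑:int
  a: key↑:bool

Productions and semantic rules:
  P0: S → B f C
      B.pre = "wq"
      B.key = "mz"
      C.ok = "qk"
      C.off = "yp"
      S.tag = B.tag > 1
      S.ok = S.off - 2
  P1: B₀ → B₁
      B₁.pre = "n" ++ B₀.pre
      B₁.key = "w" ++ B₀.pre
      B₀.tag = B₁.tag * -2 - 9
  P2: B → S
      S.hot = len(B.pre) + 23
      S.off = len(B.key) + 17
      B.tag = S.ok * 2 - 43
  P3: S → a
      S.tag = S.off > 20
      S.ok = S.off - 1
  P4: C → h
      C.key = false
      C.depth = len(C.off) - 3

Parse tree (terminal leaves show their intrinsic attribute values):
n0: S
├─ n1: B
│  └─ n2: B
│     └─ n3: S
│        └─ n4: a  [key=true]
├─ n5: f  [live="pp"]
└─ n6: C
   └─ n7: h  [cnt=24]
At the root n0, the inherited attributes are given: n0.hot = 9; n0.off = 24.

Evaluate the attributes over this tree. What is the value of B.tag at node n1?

1. n0.hot = 9  [given at root]
2. n0.off = 24  [given at root]
3. n1.pre = "wq"  ["wq"]
4. n1.key = "mz"  ["mz"]
5. n2.pre = "nwq"  ["n" ++ B₀.pre]
6. n2.key = "wwq"  ["w" ++ B₀.pre]
7. n3.hot = 26  [len(B.pre) + 23]
8. n3.off = 20  [len(B.key) + 17]
9. n4.key = true  [terminal]
10. n3.tag = false  [S.off > 20]
11. n3.ok = 19  [S.off - 1]
12. n2.tag = -5  [S.ok * 2 - 43]
13. n1.tag = 1  [B₁.tag * -2 - 9]
14. n5.live = "pp"  [terminal]
15. n6.ok = "qk"  ["qk"]
16. n6.off = "yp"  ["yp"]
17. n7.cnt = 24  [terminal]
18. n6.key = false  [false]
19. n6.depth = -1  [len(C.off) - 3]
20. n0.tag = false  [B.tag > 1]
21. n0.ok = 22  [S.off - 2]

1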